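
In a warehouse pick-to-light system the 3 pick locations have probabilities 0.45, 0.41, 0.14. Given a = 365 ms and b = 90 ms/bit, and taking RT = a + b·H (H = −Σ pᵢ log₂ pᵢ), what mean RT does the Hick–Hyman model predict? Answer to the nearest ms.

495 ms

Entropy contributions −pᵢ log₂ pᵢ: 0.5184, 0.5274, 0.3971; sum H = 1.4429 bits.
RT = a + bH = 365 + 90·1.4429 = 494.86 ms.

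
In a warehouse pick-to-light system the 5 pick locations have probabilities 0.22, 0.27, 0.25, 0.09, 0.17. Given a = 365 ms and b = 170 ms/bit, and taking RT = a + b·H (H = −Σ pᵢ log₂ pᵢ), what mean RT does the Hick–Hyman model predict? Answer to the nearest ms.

745 ms

Entropy contributions −pᵢ log₂ pᵢ: 0.4806, 0.5100, 0.5000, 0.3127, 0.4346; sum H = 2.2378 bits.
RT = a + bH = 365 + 170·2.2378 = 745.43 ms.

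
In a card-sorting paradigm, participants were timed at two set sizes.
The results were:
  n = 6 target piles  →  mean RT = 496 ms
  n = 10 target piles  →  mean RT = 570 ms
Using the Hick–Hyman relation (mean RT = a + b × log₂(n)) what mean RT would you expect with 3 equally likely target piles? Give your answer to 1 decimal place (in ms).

With log₂ n on the abscissa the relation is linear; from the two conditions:
  b = (570 − 496) / (log₂ 10 − log₂ 6) = 74 / (3.3219 − 2.5850) = 100.412 ms/bit
  a = 496 − 100.412 × 2.5850 = 236.439 ms
Then RT(3) = 236.439 + 100.412 × log₂ 3 = 236.439 + 100.412 × 1.5850 ≈ 395.588 ms.

395.6 ms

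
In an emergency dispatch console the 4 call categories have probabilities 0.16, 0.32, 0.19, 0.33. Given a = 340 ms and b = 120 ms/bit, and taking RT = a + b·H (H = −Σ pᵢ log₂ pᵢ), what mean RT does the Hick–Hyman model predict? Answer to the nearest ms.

572 ms

H = 0.16·log₂(1/0.16) + 0.32·log₂(1/0.32) + 0.19·log₂(1/0.19) + 0.33·log₂(1/0.33) = 1.9321 bits.
RT = 340 + 120 × 1.9321 = 571.85 ms.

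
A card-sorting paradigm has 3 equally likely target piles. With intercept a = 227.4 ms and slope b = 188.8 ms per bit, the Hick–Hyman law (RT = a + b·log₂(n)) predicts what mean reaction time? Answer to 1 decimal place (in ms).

526.6 ms

log₂(3) = 1.5850 bits, so RT = 227.4 + 188.8 × 1.5850 ≈ 526.641 ms.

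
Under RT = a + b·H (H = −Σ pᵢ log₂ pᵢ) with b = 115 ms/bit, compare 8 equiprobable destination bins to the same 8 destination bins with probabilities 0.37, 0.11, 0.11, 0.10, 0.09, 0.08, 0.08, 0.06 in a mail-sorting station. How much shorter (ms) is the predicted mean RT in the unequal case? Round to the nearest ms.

34 ms

The RT saving is b·ΔH. Equiprobable H₀ = log₂(8) = 3.0000 bits; with the given probabilities H = 2.7027 bits.
b·(H₀ − H) = 115 × (3.0000 − 2.7027) = 34.19 ms.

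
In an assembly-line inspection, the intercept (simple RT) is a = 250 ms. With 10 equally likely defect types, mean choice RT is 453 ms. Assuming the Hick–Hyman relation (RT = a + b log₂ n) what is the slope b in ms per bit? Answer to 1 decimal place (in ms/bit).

61.1 ms/bit

log₂(10) = 3.3219 bits.
b = (RT − a)/log₂ n = (453 − 250) / 3.3219 = 61.109 ms/bit.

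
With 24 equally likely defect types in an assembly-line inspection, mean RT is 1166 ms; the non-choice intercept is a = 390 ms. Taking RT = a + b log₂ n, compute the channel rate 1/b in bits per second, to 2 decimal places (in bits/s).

Choice component = 1166 − 390 = 776 ms over log₂(24) = 4.5850 bits.
b = 776 / 4.5850 = 169.249 ms/bit, so 1/b = 5.908 bits/s.

5.91 bits/s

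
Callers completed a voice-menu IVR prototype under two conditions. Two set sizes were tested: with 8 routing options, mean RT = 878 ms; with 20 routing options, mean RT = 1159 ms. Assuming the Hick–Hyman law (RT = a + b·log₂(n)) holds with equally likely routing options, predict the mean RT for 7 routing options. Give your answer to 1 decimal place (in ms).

RT is linear in log₂ n, so two points fix the line:
  b = (1159 − 878) / (log₂ 20 − log₂ 8) = 281 / (4.3219 − 3) = 212.568 ms/bit
  a = 878 − 212.568 × 3 = 240.295 ms
Then RT(7) = 240.295 + 212.568 × log₂ 7 = 240.295 + 212.568 × 2.8074 ≈ 837.050 ms.

837.0 ms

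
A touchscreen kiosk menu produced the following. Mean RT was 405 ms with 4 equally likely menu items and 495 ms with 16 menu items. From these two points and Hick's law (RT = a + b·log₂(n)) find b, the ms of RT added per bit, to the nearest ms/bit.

b = (RT₂ − RT₁)/(log₂ n₂ − log₂ n₁) = (495 − 405)/(4 − 2) = 45 ms/bit.

45 ms/bit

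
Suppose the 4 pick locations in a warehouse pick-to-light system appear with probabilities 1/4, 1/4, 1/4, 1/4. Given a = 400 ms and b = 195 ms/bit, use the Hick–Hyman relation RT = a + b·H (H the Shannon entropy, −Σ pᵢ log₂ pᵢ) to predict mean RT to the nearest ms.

Each term −pᵢ log₂ pᵢ: 0.25·2 + 0.25·2 + 0.25·2 + 0.25·2; summed, H = 2.000 bits.
Mean RT = a + bH = 400 + 195·2.000 = 790.00 ms.

790 ms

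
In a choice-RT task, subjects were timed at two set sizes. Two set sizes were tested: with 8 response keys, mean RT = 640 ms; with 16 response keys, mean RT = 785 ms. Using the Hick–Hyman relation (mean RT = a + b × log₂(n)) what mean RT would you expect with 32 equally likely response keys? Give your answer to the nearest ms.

Fit slope and intercept:
  b = (785 − 640) / (log₂ 16 − log₂ 8) = 145 / (4 − 3) = 145 ms/bit
  a = 640 − 145 × 3 = 205 ms
Then RT(32) = 205 + 145 × log₂ 32 = 205 + 145 × 5 ≈ 930.000 ms.

930 ms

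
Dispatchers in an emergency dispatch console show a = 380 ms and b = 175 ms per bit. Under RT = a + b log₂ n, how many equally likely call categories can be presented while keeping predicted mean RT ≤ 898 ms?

7

Information budget: (898 − 380)/175 = 2.9600 bits, so n ≤ 2^2.9600 = 7.781 → at most 7.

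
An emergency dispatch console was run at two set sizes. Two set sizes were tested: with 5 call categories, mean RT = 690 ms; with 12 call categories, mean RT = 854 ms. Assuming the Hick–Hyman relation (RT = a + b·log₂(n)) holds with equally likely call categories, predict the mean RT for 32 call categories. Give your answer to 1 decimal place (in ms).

Fit slope and intercept:
  b = (854 − 690) / (log₂ 12 − log₂ 5) = 164 / (3.5850 − 2.3219) = 129.846 ms/bit
  a = 690 − 129.846 × 2.3219 = 388.507 ms
Then RT(32) = 388.507 + 129.846 × log₂ 32 = 388.507 + 129.846 × 5 ≈ 1037.737 ms.

1037.7 ms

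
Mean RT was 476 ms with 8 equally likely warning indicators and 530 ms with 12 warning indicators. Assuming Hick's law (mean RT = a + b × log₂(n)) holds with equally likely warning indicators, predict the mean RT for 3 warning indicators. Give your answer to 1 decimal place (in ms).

345.4 ms

RT is linear in log₂ n, so two points fix the line:
  b = (530 − 476) / (log₂ 12 − log₂ 8) = 54 / (3.5850 − 3) = 92.314 ms/bit
  a = 476 − 92.314 × 3 = 199.059 ms
Then RT(3) = 199.059 + 92.314 × log₂ 3 = 199.059 + 92.314 × 1.5850 ≈ 345.373 ms.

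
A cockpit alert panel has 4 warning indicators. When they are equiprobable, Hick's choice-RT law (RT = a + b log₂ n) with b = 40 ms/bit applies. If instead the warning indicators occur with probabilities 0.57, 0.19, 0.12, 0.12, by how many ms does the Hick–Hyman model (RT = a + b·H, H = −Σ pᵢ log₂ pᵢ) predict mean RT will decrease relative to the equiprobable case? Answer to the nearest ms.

Equiprobable entropy H₀ = log₂ 4 = 2.0000 bits.
Skewed entropy H = −Σ pᵢ log₂ pᵢ = 1.6516 bits.
ΔRT = b·(H₀ − H) = 40 × 0.3484 = 13.94 ms.

14 ms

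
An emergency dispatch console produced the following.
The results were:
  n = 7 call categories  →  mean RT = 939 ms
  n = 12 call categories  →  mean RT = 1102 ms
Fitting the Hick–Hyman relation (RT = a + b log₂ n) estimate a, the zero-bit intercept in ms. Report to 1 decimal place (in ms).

b = (RT₂ − RT₁)/(log₂ n₂ − log₂ n₁) = (1102 − 939)/(3.5850 − 2.8074) = 209.617 ms/bit.
a = RT₁ − b·log₂ n₁ = 939 − 209.617 × 2.8074 = 350.530 ms.

350.5 ms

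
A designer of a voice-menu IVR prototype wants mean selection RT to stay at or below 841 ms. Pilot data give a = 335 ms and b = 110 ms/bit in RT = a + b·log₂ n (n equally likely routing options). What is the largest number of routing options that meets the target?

Set 335 + 110·log₂ n ≤ 841 → log₂ n ≤ (841 − 335)/110 = 4.6000.
So n ≤ 2^4.6000 = 24.251; the largest integer n is 24.

24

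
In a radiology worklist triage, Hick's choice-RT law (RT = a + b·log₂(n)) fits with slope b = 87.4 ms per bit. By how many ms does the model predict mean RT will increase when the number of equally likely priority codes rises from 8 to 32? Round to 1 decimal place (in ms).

Only the slope matters, since a is common to both: ΔRT = b·log₂(n₂/n₁).
log₂(32) − log₂(8) = log₂(32/8) = log₂(4) = 2.
ΔRT = 87.4 × 2.0000 = 174.800 ms.

174.8 ms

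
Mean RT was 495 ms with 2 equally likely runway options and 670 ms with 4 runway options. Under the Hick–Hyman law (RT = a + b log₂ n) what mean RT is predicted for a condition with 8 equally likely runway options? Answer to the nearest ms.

845 ms

Solve the two-equation system in a and b:
  b = (670 − 495) / (log₂ 4 − log₂ 2) = 175 / (2 − 1) = 175 ms/bit
  a = 495 − 175 × 1 = 320 ms
Then RT(8) = 320 + 175 × log₂ 8 = 320 + 175 × 3 ≈ 845.000 ms.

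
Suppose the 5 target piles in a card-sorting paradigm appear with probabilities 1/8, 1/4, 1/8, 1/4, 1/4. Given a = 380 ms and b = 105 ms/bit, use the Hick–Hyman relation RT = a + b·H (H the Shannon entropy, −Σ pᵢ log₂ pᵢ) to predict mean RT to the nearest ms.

H = −Σ pᵢ log₂ pᵢ = 0.125·3 + 0.25·2 + 0.125·3 + 0.25·2 + 0.25·2 = 2.250 bits.
RT = 380 + 105 × 2.250 = 616.25 ms.

616 ms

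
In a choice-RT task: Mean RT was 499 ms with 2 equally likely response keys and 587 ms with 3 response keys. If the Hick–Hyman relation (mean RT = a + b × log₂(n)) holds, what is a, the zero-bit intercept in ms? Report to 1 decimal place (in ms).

348.6 ms

The slope on a log₂ axis is (587 − 499) / (1.5850 − 1) = 150.437 ms/bit.
a = RT₁ − b·log₂ n₁ = 499 − 150.437 × 1 = 348.563 ms.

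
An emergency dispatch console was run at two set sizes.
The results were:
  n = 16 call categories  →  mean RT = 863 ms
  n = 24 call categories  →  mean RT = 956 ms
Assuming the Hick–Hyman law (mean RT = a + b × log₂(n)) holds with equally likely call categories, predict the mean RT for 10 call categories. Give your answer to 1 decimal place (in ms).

755.2 ms

With log₂ n on the abscissa the relation is linear; from the two conditions:
  b = (956 − 863) / (log₂ 24 − log₂ 16) = 93 / (4.5850 − 4) = 158.985 ms/bit
  a = 863 − 158.985 × 4 = 227.062 ms
Then RT(10) = 227.062 + 158.985 × log₂ 10 = 227.062 + 158.985 × 3.3219 ≈ 755.197 ms.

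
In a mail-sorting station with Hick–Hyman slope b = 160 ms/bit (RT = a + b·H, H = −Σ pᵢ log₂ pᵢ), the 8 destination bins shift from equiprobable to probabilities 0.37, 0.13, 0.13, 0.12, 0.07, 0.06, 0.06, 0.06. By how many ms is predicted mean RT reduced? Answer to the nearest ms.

54 ms

Equiprobable entropy H₀ = log₂ 8 = 3.0000 bits.
Skewed entropy H = −Σ pᵢ log₂ pᵢ = 2.6622 bits.
ΔRT = b·(H₀ − H) = 160 × 0.3378 = 54.04 ms.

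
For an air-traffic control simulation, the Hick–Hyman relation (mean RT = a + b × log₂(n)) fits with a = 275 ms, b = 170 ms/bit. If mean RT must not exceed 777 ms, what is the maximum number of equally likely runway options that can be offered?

170·log₂ n ≤ 777 − 275 = 502, giving log₂ n ≤ 2.9529 and n ≤ 7.743. The largest whole number is 7.

7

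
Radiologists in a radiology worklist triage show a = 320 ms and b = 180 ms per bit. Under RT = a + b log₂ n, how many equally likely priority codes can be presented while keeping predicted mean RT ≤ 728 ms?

180·log₂ n ≤ 728 − 320 = 408, giving log₂ n ≤ 2.2667 and n ≤ 4.812. The largest whole number is 4.

4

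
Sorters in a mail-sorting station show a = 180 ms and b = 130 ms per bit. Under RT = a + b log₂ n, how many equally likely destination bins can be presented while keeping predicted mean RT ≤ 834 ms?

Set 180 + 130·log₂ n ≤ 834 → log₂ n ≤ (834 − 180)/130 = 5.0308.
So n ≤ 2^5.0308 = 32.690; the largest integer n is 32.

32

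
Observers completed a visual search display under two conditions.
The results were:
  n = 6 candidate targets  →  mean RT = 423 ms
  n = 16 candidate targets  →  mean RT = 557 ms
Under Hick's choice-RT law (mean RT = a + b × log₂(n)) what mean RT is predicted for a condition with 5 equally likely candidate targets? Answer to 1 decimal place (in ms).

With log₂ n on the abscissa the relation is linear; from the two conditions:
  b = (557 − 423) / (log₂ 16 − log₂ 6) = 134 / (4 − 2.5850) = 94.697 ms/bit
  a = 423 − 94.697 × 2.5850 = 178.211 ms
Then RT(5) = 178.211 + 94.697 × log₂ 5 = 178.211 + 94.697 × 2.3219 ≈ 398.091 ms.

398.1 ms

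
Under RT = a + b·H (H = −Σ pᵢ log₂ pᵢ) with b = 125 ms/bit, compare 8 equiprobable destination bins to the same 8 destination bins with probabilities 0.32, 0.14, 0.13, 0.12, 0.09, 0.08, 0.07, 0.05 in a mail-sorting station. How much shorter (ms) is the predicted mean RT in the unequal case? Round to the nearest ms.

30 ms

The RT saving is b·ΔH. Equiprobable H₀ = log₂(8) = 3.0000 bits; with the given probabilities H = 2.7617 bits.
b·(H₀ − H) = 125 × (3.0000 − 2.7617) = 29.79 ms.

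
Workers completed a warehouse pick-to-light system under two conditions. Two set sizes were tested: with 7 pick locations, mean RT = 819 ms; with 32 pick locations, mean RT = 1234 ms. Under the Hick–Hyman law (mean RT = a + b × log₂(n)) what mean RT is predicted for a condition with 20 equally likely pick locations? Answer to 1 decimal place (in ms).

RT is linear in log₂ n, so two points fix the line:
  b = (1234 − 819) / (log₂ 32 − log₂ 7) = 415 / (5 − 2.8074) = 189.269 ms/bit
  a = 819 − 189.269 × 2.8074 = 287.654 ms
Then RT(20) = 287.654 + 189.269 × log₂ 20 = 287.654 + 189.269 × 4.3219 ≈ 1105.662 ms.

1105.7 ms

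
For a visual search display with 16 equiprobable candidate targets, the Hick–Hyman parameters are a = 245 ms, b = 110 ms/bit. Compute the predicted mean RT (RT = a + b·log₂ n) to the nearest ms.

log₂(16) = 4 bits, so RT = 245 + 110 × 4 ≈ 685.000 ms.

685 ms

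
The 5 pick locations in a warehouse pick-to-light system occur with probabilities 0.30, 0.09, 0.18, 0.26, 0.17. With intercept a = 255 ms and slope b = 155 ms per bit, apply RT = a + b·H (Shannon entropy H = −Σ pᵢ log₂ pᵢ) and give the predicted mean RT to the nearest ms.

599 ms

H = 0.30·log₂(1/0.30) + 0.09·log₂(1/0.09) + 0.18·log₂(1/0.18) + 0.26·log₂(1/0.26) + 0.17·log₂(1/0.17) = 2.2189 bits.
RT = 255 + 155 × 2.2189 = 598.93 ms.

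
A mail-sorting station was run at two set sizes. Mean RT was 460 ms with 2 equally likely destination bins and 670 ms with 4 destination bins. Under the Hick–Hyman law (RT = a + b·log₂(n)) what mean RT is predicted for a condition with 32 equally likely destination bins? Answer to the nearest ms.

With log₂ n on the abscissa the relation is linear; from the two conditions:
  b = (670 − 460) / (log₂ 4 − log₂ 2) = 210 / (2 − 1) = 210 ms/bit
  a = 460 − 210 × 1 = 250 ms
Then RT(32) = 250 + 210 × log₂ 32 = 250 + 210 × 5 ≈ 1300.000 ms.

1300 ms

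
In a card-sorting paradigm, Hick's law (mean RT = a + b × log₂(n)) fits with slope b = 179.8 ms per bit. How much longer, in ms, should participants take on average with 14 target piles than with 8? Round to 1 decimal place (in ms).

145.2 ms

The intercept a cancels: ΔRT = b·(log₂ n₂ − log₂ n₁) = b·log₂(n₂/n₁).
log₂(14) − log₂(8) = 3.8074 − 3 = 0.8074.
ΔRT = 179.8 × 0.8074 = 145.162 ms.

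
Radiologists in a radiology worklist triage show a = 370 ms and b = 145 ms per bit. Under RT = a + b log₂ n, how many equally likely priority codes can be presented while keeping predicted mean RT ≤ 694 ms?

145·log₂ n ≤ 694 − 370 = 324, giving log₂ n ≤ 2.2345 and n ≤ 4.706. The largest whole number is 4.

4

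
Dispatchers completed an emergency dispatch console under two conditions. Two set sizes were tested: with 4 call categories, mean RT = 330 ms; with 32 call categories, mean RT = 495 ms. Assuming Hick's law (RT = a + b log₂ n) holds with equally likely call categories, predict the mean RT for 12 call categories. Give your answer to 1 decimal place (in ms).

Fit slope and intercept:
  b = (495 − 330) / (log₂ 32 − log₂ 4) = 165 / (5 − 2) = 55.000 ms/bit
  a = 330 − 55.000 × 2 = 220.000 ms
Then RT(12) = 220.000 + 55.000 × log₂ 12 = 220.000 + 55.000 × 3.5850 ≈ 417.173 ms.

417.2 ms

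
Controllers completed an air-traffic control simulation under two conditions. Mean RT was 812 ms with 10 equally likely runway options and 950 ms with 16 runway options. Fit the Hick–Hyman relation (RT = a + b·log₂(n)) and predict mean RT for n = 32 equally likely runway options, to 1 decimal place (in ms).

1153.5 ms

RT is linear in log₂ n, so two points fix the line:
  b = (950 − 812) / (log₂ 16 − log₂ 10) = 138 / (4 − 3.3219) = 203.518 ms/bit
  a = 812 − 203.518 × 3.3219 = 135.927 ms
Then RT(32) = 135.927 + 203.518 × log₂ 32 = 135.927 + 203.518 × 5 ≈ 1153.518 ms.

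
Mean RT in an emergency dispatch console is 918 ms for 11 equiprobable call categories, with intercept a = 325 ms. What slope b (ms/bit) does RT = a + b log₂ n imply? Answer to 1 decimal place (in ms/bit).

171.4 ms/bit

b = (918 − 325) / log₂(11) = 593 / 3.4594 = 171.415 ms/bit.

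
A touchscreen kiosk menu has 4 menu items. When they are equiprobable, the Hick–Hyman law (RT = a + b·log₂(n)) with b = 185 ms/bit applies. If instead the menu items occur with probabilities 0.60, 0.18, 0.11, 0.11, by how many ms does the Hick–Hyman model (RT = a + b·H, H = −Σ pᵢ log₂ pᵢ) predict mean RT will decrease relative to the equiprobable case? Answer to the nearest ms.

The RT saving is b·ΔH. Equiprobable H₀ = log₂(4) = 2.0000 bits; with the given probabilities H = 1.5881 bits.
b·(H₀ − H) = 185 × (2.0000 − 1.5881) = 76.21 ms.

76 ms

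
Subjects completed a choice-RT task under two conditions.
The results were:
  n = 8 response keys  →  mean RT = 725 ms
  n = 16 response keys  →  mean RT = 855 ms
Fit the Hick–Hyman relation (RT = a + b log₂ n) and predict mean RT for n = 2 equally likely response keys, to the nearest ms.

Fit slope and intercept:
  b = (855 − 725) / (log₂ 16 − log₂ 8) = 130 / (4 − 3) = 130 ms/bit
  a = 725 − 130 × 3 = 335 ms
Then RT(2) = 335 + 130 × log₂ 2 = 335 + 130 × 1 ≈ 465.000 ms.

465 ms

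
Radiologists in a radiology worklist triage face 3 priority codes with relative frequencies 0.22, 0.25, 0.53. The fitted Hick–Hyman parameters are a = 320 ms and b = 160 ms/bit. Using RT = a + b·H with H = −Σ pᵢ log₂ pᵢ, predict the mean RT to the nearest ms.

Entropy contributions −pᵢ log₂ pᵢ: 0.4806, 0.5000, 0.4854; sum H = 1.4660 bits.
RT = a + bH = 320 + 160·1.4660 = 554.56 ms.

555 ms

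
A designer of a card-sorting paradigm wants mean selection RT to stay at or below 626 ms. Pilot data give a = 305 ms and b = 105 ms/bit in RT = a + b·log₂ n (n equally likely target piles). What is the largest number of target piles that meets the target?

8

Information budget: (626 − 305)/105 = 3.0571 bits, so n ≤ 2^3.0571 = 8.323 → at most 8.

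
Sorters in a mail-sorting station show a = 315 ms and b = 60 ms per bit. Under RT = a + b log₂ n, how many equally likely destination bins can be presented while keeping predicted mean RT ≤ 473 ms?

60·log₂ n ≤ 473 − 315 = 158, giving log₂ n ≤ 2.6333 and n ≤ 6.205. The largest whole number is 6.

6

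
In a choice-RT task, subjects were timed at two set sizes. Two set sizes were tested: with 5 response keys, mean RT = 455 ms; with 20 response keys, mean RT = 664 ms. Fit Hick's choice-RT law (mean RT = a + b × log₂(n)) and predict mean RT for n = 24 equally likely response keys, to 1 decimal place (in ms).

691.5 ms

RT is linear in log₂ n, so two points fix the line:
  b = (664 − 455) / (log₂ 20 − log₂ 5) = 209 / (4.3219 − 2.3219) = 104.500 ms/bit
  a = 455 − 104.500 × 2.3219 = 212.359 ms
Then RT(24) = 212.359 + 104.500 × log₂ 24 = 212.359 + 104.500 × 4.5850 ≈ 691.487 ms.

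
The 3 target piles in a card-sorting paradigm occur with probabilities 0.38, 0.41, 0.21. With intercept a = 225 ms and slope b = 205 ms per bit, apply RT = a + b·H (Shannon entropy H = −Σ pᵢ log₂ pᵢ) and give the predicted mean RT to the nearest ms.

H = 0.38·log₂(1/0.38) + 0.41·log₂(1/0.41) + 0.21·log₂(1/0.21) = 1.5307 bits.
RT = 225 + 205 × 1.5307 = 538.79 ms.

539 ms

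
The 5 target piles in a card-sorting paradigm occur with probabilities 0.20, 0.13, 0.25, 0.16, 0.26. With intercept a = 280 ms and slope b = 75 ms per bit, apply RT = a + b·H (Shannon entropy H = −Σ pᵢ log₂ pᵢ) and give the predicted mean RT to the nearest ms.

451 ms

H = 0.20·log₂(1/0.20) + 0.13·log₂(1/0.13) + 0.25·log₂(1/0.25) + 0.16·log₂(1/0.16) + 0.26·log₂(1/0.26) = 2.2753 bits.
RT = 280 + 75 × 2.2753 = 450.65 ms.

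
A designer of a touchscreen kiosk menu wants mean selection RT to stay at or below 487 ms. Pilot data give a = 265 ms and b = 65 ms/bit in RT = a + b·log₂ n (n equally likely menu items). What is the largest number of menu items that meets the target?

Set 265 + 65·log₂ n ≤ 487 → log₂ n ≤ (487 − 265)/65 = 3.4154.
So n ≤ 2^3.4154 = 10.669; the largest integer n is 10.

10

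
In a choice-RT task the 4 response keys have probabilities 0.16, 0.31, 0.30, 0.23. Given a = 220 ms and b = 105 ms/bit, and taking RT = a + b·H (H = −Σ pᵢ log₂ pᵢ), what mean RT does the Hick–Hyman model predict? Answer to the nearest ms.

425 ms

H = 0.16·log₂(1/0.16) + 0.31·log₂(1/0.31) + 0.30·log₂(1/0.30) + 0.23·log₂(1/0.23) = 1.9556 bits.
RT = 220 + 105 × 1.9556 = 425.33 ms.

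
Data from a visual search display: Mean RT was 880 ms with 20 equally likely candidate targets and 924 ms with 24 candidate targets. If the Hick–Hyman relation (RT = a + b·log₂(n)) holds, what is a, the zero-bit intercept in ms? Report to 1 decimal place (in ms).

157.0 ms

Slope: b = (924 − 880) / (log₂ 24 − log₂ 20) = 44/0.2630 = 167.278 ms/bit.
Intercept: a = 880 − 167.278·log₂(20) = 157.034 ms.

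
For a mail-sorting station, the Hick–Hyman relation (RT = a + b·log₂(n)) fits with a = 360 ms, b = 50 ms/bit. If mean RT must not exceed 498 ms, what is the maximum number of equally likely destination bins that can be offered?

6

Information budget: (498 − 360)/50 = 2.7600 bits, so n ≤ 2^2.7600 = 6.774 → at most 6.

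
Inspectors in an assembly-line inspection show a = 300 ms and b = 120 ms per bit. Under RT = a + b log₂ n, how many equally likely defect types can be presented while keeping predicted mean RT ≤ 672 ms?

Information budget: (672 − 300)/120 = 3.1000 bits, so n ≤ 2^3.1000 = 8.574 → at most 8.

8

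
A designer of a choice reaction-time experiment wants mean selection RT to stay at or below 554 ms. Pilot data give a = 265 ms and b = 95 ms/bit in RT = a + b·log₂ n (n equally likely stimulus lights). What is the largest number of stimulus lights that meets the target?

Set 265 + 95·log₂ n ≤ 554 → log₂ n ≤ (554 − 265)/95 = 3.0421.
So n ≤ 2^3.0421 = 8.237; the largest integer n is 8.

8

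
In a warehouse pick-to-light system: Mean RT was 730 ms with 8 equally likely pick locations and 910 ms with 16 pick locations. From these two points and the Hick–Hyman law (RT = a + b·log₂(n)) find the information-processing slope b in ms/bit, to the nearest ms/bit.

The slope on a log₂ axis is (910 − 730) / (4 − 3) = 180 ms/bit.

180 ms/bit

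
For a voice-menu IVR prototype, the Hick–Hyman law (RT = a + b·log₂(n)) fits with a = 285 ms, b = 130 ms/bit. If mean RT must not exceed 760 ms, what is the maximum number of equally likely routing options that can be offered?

Information budget: (760 − 285)/130 = 3.6538 bits, so n ≤ 2^3.6538 = 12.587 → at most 12.

12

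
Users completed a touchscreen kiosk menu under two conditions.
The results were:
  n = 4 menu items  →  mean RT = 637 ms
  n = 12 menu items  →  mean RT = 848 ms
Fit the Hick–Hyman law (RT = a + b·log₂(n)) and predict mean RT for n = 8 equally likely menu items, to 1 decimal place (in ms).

Fit slope and intercept:
  b = (848 − 637) / (log₂ 12 − log₂ 4) = 211 / (3.5850 − 2) = 133.126 ms/bit
  a = 637 − 133.126 × 2 = 370.748 ms
Then RT(8) = 370.748 + 133.126 × log₂ 8 = 370.748 + 133.126 × 3 ≈ 770.126 ms.

770.1 ms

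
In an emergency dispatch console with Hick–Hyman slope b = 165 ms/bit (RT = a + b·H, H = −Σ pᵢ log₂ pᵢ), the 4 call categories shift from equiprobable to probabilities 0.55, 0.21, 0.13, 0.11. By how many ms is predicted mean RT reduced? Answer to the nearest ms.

The RT saving is b·ΔH. Equiprobable H₀ = log₂(4) = 2.0000 bits; with the given probabilities H = 1.6801 bits.
b·(H₀ − H) = 165 × (2.0000 − 1.6801) = 52.78 ms.

53 ms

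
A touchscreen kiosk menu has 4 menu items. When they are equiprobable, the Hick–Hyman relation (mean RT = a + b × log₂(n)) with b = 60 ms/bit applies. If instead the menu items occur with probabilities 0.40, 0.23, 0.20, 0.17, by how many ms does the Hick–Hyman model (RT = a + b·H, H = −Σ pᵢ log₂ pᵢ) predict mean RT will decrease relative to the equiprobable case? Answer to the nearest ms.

Equiprobable entropy H₀ = log₂ 4 = 2.0000 bits.
Skewed entropy H = −Σ pᵢ log₂ pᵢ = 1.9154 bits.
ΔRT = b·(H₀ − H) = 60 × 0.0846 = 5.08 ms.

5 ms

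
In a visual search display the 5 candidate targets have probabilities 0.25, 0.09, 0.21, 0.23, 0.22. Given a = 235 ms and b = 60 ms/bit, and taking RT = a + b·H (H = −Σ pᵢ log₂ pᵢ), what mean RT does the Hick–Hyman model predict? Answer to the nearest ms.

370 ms

H = 0.25·log₂(1/0.25) + 0.09·log₂(1/0.09) + 0.21·log₂(1/0.21) + 0.23·log₂(1/0.23) + 0.22·log₂(1/0.22) = 2.2537 bits.
RT = 235 + 60 × 2.2537 = 370.22 ms.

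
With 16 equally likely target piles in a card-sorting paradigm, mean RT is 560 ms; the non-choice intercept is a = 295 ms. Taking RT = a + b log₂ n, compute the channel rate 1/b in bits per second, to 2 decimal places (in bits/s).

15.09 bits/s

b = (560 − 295)/log₂ 16 = 265/4 = 66.250 ms per bit = 0.06625 s/bit; the reciprocal is 15.094 bits/s.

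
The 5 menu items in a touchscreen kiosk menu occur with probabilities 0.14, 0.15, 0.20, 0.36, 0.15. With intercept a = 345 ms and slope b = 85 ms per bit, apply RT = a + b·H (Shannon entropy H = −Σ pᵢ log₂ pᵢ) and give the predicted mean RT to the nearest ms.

H = 0.14·log₂(1/0.14) + 0.15·log₂(1/0.15) + 0.20·log₂(1/0.20) + 0.36·log₂(1/0.36) + 0.15·log₂(1/0.15) = 2.2132 bits.
RT = 345 + 85 × 2.2132 = 533.12 ms.

533 ms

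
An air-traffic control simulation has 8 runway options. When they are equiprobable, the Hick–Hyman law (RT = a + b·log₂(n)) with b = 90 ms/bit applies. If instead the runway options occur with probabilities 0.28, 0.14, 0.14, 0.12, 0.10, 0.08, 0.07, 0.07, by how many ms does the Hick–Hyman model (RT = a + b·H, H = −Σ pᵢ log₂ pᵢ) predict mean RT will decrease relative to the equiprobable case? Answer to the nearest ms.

Equiprobable entropy H₀ = log₂ 8 = 3.0000 bits.
Skewed entropy H = −Σ pᵢ log₂ pᵢ = 2.8363 bits.
ΔRT = b·(H₀ − H) = 90 × 0.1637 = 14.73 ms.

15 ms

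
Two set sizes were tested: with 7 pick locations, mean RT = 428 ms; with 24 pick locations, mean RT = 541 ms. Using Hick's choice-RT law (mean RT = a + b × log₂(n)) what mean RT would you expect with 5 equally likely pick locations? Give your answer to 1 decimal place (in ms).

With log₂ n on the abscissa the relation is linear; from the two conditions:
  b = (541 − 428) / (log₂ 24 − log₂ 7) = 113 / (4.5850 − 2.8074) = 63.569 ms/bit
  a = 428 − 63.569 × 2.8074 = 249.540 ms
Then RT(5) = 249.540 + 63.569 × log₂ 5 = 249.540 + 63.569 × 2.3219 ≈ 397.142 ms.

397.1 ms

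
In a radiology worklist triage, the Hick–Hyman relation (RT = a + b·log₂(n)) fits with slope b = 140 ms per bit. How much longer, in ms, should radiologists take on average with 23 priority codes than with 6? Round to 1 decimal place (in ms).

Only the slope matters, since a is common to both: ΔRT = b·log₂(n₂/n₁).
log₂(23) − log₂(6) = 4.5236 − 2.5850 = 1.9386.
ΔRT = 140 × 1.9386 = 271.404 ms.

271.4 ms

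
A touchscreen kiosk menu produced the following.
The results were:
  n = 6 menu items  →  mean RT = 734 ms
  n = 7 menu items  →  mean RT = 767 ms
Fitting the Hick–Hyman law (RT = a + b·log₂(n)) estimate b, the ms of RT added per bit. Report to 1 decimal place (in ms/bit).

148.4 ms/bit

b = (RT₂ − RT₁)/(log₂ n₂ − log₂ n₁) = (767 − 734)/(2.8074 − 2.5850) = 148.386 ms/bit.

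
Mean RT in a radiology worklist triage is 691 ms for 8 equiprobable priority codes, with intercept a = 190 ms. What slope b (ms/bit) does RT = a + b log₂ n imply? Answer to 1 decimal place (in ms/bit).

167.0 ms/bit

b = (691 − 190) / log₂(8) = 501 / 3 = 167.000 ms/bit.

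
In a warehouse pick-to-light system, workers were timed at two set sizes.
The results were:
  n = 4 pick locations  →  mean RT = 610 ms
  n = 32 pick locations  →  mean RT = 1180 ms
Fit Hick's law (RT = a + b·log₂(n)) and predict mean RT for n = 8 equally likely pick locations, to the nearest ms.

800 ms

Solve the two-equation system in a and b:
  b = (1180 − 610) / (log₂ 32 − log₂ 4) = 570 / (5 − 2) = 190 ms/bit
  a = 610 − 190 × 2 = 230 ms
Then RT(8) = 230 + 190 × log₂ 8 = 230 + 190 × 3 ≈ 800.000 ms.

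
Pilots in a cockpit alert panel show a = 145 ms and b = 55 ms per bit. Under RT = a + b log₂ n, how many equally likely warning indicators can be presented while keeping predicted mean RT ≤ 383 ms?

20

55·log₂ n ≤ 383 − 145 = 238, giving log₂ n ≤ 4.3273 and n ≤ 20.074. The largest whole number is 20.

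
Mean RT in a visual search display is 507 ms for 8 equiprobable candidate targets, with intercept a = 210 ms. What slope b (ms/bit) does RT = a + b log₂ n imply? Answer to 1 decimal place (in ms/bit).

b = (507 − 210) / log₂(8) = 297 / 3 = 99.000 ms/bit.

99.0 ms/bit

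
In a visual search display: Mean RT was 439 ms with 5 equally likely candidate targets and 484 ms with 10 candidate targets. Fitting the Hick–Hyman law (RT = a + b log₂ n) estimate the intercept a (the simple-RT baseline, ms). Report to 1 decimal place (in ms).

334.5 ms

Slope: b = (484 − 439) / (log₂ 10 − log₂ 5) = 45/1.0000 = 45.000 ms/bit.
a = RT₁ − b·log₂ n₁ = 439 − 45.000 × 2.3219 = 334.513 ms.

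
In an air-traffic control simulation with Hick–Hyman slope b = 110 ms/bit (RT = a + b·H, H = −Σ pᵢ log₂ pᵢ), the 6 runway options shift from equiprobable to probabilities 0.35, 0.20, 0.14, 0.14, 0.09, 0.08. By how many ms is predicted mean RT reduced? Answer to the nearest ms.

21 ms

Equiprobable entropy H₀ = log₂ 6 = 2.5850 bits.
Skewed entropy H = −Σ pᵢ log₂ pᵢ = 2.3929 bits.
ΔRT = b·(H₀ − H) = 110 × 0.1921 = 21.13 ms.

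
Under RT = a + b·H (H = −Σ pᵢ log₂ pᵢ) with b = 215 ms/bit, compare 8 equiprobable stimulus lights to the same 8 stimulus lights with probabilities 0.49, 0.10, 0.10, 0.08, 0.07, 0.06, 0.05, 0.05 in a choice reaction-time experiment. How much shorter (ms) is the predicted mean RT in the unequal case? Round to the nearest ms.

The RT saving is b·ΔH. Equiprobable H₀ = log₂(8) = 3.0000 bits; with the given probabilities H = 2.4045 bits.
b·(H₀ − H) = 215 × (3.0000 − 2.4045) = 128.04 ms.

128 ms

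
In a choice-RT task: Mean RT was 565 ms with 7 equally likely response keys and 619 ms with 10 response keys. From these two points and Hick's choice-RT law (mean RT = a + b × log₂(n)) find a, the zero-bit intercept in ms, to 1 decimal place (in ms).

270.4 ms

The slope on a log₂ axis is (619 − 565) / (3.3219 − 2.8074) = 104.941 ms/bit.
a = RT₁ − b·log₂ n₁ = 565 − 104.941 × 2.8074 = 270.392 ms.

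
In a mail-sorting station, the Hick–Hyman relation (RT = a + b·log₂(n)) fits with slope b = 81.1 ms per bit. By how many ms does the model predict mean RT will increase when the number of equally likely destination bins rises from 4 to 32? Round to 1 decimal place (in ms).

The intercept a cancels: ΔRT = b·(log₂ n₂ − log₂ n₁) = b·log₂(n₂/n₁).
log₂(32) − log₂(4) = log₂(32/4) = log₂(8) = 3.
ΔRT = 81.1 × 3.0000 = 243.300 ms.

243.3 ms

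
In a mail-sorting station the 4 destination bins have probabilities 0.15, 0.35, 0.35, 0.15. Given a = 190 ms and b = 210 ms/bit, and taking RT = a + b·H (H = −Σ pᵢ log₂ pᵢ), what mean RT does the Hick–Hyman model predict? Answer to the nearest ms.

585 ms

H = 0.15·log₂(1/0.15) + 0.35·log₂(1/0.35) + 0.35·log₂(1/0.35) + 0.15·log₂(1/0.15) = 1.8813 bits.
RT = 190 + 210 × 1.8813 = 585.07 ms.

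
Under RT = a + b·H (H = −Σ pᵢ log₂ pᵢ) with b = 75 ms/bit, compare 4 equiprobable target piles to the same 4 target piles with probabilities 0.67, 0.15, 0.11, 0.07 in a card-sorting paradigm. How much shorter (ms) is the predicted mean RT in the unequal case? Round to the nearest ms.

Equiprobable entropy H₀ = log₂ 4 = 2.0000 bits.
Skewed entropy H = −Σ pᵢ log₂ pᵢ = 1.4165 bits.
ΔRT = b·(H₀ − H) = 75 × 0.5835 = 43.76 ms.

44 ms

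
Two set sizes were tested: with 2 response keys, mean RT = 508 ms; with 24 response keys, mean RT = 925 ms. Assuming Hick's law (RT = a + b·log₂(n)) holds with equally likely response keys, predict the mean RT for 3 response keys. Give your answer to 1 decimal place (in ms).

576.0 ms

With log₂ n on the abscissa the relation is linear; from the two conditions:
  b = (925 − 508) / (log₂ 24 − log₂ 2) = 417 / (4.5850 − 1) = 116.319 ms/bit
  a = 508 − 116.319 × 1 = 391.681 ms
Then RT(3) = 391.681 + 116.319 × log₂ 3 = 391.681 + 116.319 × 1.5850 ≈ 576.042 ms.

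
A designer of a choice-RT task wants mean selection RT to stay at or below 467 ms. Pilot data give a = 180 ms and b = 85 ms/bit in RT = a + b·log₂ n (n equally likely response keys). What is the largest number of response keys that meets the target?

10

85·log₂ n ≤ 467 − 180 = 287, giving log₂ n ≤ 3.3765 and n ≤ 10.385. The largest whole number is 10.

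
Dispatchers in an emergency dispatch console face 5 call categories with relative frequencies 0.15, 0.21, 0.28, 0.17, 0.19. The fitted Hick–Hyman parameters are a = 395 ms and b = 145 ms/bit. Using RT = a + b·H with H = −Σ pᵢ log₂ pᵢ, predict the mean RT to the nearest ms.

727 ms

H = 0.15·log₂(1/0.15) + 0.21·log₂(1/0.21) + 0.28·log₂(1/0.28) + 0.17·log₂(1/0.17) + 0.19·log₂(1/0.19) = 2.2874 bits.
RT = 395 + 145 × 2.2874 = 726.67 ms.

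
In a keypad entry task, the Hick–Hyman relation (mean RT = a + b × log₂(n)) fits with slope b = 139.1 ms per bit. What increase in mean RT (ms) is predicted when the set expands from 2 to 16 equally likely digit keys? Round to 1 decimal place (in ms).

ΔRT = (a + b log₂ n₂) − (a + b log₂ n₁) = b·(log₂ n₂ − log₂ n₁).
log₂(16) − log₂(2) = log₂(16/2) = log₂(8) = 3.
ΔRT = 139.1 × 3.0000 = 417.300 ms.

417.3 ms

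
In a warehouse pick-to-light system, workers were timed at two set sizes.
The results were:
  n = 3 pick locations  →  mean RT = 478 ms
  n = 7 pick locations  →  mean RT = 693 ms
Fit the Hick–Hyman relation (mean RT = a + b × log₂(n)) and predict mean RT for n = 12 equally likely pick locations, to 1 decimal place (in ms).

829.8 ms

Solve the two-equation system in a and b:
  b = (693 − 478) / (log₂ 7 − log₂ 3) = 215 / (2.8074 − 1.5850) = 175.885 ms/bit
  a = 478 − 175.885 × 1.5850 = 199.230 ms
Then RT(12) = 199.230 + 175.885 × log₂ 12 = 199.230 + 175.885 × 3.5850 ≈ 829.769 ms.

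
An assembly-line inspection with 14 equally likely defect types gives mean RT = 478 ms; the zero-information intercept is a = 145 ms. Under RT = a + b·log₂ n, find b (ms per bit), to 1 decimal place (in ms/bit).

87.5 ms/bit

log₂(14) = 3.8074 bits.
b = (RT − a)/log₂ n = (478 − 145) / 3.8074 = 87.462 ms/bit.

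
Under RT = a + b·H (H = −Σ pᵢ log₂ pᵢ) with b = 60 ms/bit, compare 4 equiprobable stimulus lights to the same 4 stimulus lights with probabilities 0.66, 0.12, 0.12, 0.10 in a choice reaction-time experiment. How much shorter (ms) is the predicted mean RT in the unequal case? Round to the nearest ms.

32 ms

Equiprobable entropy H₀ = log₂ 4 = 2.0000 bits.
Skewed entropy H = −Σ pᵢ log₂ pᵢ = 1.4620 bits.
ΔRT = b·(H₀ − H) = 60 × 0.5380 = 32.28 ms.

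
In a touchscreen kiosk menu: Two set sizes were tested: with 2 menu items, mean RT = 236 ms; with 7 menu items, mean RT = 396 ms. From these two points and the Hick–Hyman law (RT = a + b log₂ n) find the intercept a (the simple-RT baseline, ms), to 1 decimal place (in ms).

The slope on a log₂ axis is (396 − 236) / (2.8074 − 1) = 88.527 ms/bit.
Intercept: a = 236 − 88.527·log₂(2) = 147.473 ms.

147.5 ms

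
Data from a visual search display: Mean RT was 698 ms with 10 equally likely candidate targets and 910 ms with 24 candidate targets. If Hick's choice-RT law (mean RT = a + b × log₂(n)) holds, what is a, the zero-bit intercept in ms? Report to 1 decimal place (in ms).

140.4 ms

Slope: b = (910 − 698) / (log₂ 24 − log₂ 10) = 212/1.2630 = 167.850 ms/bit.
Intercept: a = 698 − 167.850·log₂(10) = 140.415 ms.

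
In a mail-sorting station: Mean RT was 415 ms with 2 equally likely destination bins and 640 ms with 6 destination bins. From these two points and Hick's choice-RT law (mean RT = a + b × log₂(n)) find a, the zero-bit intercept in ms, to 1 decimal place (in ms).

b = (RT₂ − RT₁)/(log₂ n₂ − log₂ n₁) = (640 − 415)/(2.5850 − 1) = 141.959 ms/bit.
a = RT₁ − b·log₂ n₁ = 415 − 141.959 × 1 = 273.041 ms.

273.0 ms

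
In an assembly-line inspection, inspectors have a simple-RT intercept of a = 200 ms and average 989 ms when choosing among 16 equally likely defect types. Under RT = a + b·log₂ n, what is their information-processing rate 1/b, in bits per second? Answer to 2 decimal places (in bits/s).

Choice component = 989 − 200 = 789 ms over log₂(16) = 4 bits.
b = 789 / 4 = 197.250 ms/bit, so 1/b = 5.070 bits/s.

5.07 bits/s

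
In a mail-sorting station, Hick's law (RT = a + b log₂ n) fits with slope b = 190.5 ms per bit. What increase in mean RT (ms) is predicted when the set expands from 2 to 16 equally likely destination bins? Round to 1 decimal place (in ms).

571.5 ms

ΔRT = (a + b log₂ n₂) − (a + b log₂ n₁) = b·(log₂ n₂ − log₂ n₁).
log₂(16) − log₂(2) = log₂(16/2) = log₂(8) = 3.
ΔRT = 190.5 × 3.0000 = 571.500 ms.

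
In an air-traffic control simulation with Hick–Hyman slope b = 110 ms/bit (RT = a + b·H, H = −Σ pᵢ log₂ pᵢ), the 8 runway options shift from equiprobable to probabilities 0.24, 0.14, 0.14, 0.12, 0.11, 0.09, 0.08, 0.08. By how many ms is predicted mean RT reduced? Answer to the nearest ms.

11 ms

Equiprobable entropy H₀ = log₂ 8 = 3.0000 bits.
Skewed entropy H = −Σ pᵢ log₂ pᵢ = 2.9014 bits.
ΔRT = b·(H₀ − H) = 110 × 0.0986 = 10.85 ms.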